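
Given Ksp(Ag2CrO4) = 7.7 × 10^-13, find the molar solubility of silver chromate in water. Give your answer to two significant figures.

Ag2CrO4(s) ⇌ 2 Ag^+(aq) + CrO4^2-(aq)
Ksp = [Ag^+]^2[CrO4^2-]
If s mol/L of Ag2CrO4 dissolves, [Ag^+] = 2s and [CrO4^2-] = s.
So Ksp = (2s)^2 × s = 4s^3
Solving, s = (7.7 × 10^-13/4)^(1/3) = 5.8 × 10^-5 M

s = 5.8 x 10^-5 M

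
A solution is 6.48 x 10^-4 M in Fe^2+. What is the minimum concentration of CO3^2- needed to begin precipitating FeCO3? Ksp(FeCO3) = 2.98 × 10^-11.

[CO3^2-] ≈ 4.60 x 10^-8 M

FeCO3(s) ⇌ Fe^2+ + CO3^2-
Ksp = [Fe^2+][CO3^2-]
Precipitation begins when Q = Ksp. With [Fe^2+] = 6.48 x 10^-4 M:
2.98 × 10^-11 = (6.48 x 10^-4) × [CO3^2-]
[CO3^2-] = (2.98 × 10^-11 / 6.48 x 10^-4) = 4.60 × 10^-8 M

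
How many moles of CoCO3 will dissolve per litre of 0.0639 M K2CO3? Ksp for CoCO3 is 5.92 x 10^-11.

CoCO3(s) <=> Co^2+ + CO3^2-
Ksp = [Co^2+][CO3^2-]
If s mol/L dissolves here, [Co^2+] = s, [CO3^2-] = 0.0639 + s ≈ 0.0639 (common-ion effect: CO3^2- is already 0.0639 M).
Ksp ≈ s × 0.0639
s = 9.26 × 10^-10 M
Check: s = 9.3 × 10^-10 ≪ 0.0639, so the approximation is valid.

s ≈ 9.26e-10 M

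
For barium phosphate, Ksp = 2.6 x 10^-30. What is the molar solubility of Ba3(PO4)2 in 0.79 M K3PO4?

s = 5.4e-11 M

Ba3(PO4)2(s) <=> 3 Ba^2+(aq) + 2 PO4^3-(aq)
Ksp = [Ba^2+]^3[PO4^3-]^2
Let s = moles of Ba3(PO4)2 that dissolve per litre. [Ba^2+] = 3s, [PO4^3-] = 0.79 + 2s ≈ 0.79 (since PO4^3- from K3PO4 dominates).
Ksp ≈ (3s)^3 × (0.79)^2
s = 5.4 × 10^-11 M
Check: 2s = 1.1 × 10^-10 ≪ 0.79, so the approximation is valid.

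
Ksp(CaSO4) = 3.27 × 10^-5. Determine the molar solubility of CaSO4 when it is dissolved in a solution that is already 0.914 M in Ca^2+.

3.58 × 10^-5 M

CaSO4(s) <=> Ca^2+ + SO4^2-
Ksp = [Ca^2+][SO4^2-]
If s mol/L dissolves here, [Ca^2+] = 0.914 + s ≈ 0.914, [SO4^2-] = s (common-ion effect: Ca^2+ is already 0.914 M).
Ksp ≈ 0.914 × s
s = 3.58 × 10^-5 M
Check: s = 3.6 × 10^-5 ≪ 0.914, so the approximation is valid.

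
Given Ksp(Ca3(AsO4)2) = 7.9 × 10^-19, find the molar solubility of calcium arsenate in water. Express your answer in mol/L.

9.4e-5 M

Ca3(AsO4)2(s) ⇌ 3 Ca^2+ + 2 AsO4^3-
Ksp = [Ca^2+]^3[AsO4^3-]^2
For each mole of Ca3(AsO4)2 that dissolves: [Ca^2+] = 3s, [AsO4^3-] = 2s.
So Ksp = (3s)^3 × (2s)^2 = 108s^5
Solving, s = (7.9 × 10^-19/108)^(1/5) = 9.4 × 10^-5 M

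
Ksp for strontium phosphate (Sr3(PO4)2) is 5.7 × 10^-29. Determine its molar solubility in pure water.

s = 8.8 x 10^-7 M

Sr3(PO4)2(s) ⇌ 3 Sr^2+(aq) + 2 PO4^3-(aq)
Ksp = [Sr^2+]^3[PO4^3-]^2
For each mole of Sr3(PO4)2 that dissolves: [Sr^2+] = 3s, [PO4^3-] = 2s.
Substituting: Ksp = (3s)^3(2s)^2 = 108s^5
Solving, s = (5.7 × 10^-29/108)^(1/5) = 8.8 × 10^-7 M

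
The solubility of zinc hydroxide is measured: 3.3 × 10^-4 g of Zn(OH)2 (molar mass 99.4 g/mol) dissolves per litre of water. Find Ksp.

Molar solubility s = (3.3 × 10^-4 g/L) / (99.4 g/mol) = 3.32 x 10^-6 M.
Zn(OH)2(s) ⇌ Zn^2+ + 2 OH^-
For each mole of Zn(OH)2 that dissolves: [Zn^2+] = s, [OH^-] = 2s.
Ksp = [Zn^2+][OH^-]^2
Ksp = s(2s)^2 = 4s^3
With s = 3.32 × 10^-6: Ksp = 1.5 × 10^-16

Ksp ≈ 1.5 × 10^-16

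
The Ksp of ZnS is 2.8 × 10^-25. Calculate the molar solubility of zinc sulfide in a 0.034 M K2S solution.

s ≈ 8.2 × 10^-24 M

ZnS(s) <=> Zn^2+ + S^2-
Ksp = [Zn^2+][S^2-]
Let s be the molar solubility in this solution. [Zn^2+] = s, [S^2-] = 0.034 + s ≈ 0.034 (Ksp is small, so little additional dissolves).
Ksp ≈ s × 0.034
s = 8.2 × 10^-24 M
Check: s = 8.2 × 10^-24 ≪ 0.034, so the approximation is valid.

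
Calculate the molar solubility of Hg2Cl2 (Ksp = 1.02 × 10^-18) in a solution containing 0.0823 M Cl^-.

Hg2Cl2(s) <=> Hg2^2+(aq) + 2 Cl^-(aq)
Ksp = [Hg2^2+][Cl^-]^2
Let s = moles of Hg2Cl2 that dissolve per litre. [Hg2^2+] = s, [Cl^-] = 0.0823 + 2s ≈ 0.0823 (common-ion effect: Cl^- is already 0.0823 M).
Ksp ≈ s × (0.0823)^2
s = 1.51 × 10^-16 M
Check: 2s = 3.0 x 10^-16 ≪ 0.0823, so the approximation is valid.

1.51 x 10^-16 M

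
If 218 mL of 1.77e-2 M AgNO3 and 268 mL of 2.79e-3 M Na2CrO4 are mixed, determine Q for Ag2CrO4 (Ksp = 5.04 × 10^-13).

Q ≈ 9.70e-8

Total volume = 218 + 268 = 486 mL.
[Ag^+] = 1.77 × 10^-2 × (218/486) = 7.940 x 10^-3 M
[CrO4^2-] = 2.79 × 10^-3 × (268/486) = 1.539 × 10^-3 M
Ag2CrO4(s) ⇌ 2 Ag^+(aq) + CrO4^2-(aq), so Q = [Ag^+]^2[CrO4^2-]
Q = (7.940 x 10^-3)^2(1.539 × 10^-3) = 9.70 x 10^-8
Q > Ksp, so Ag2CrO4 will precipitate.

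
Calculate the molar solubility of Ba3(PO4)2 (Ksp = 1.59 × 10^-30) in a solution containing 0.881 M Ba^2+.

Ba3(PO4)2(s) ⇌ 3 Ba^2+ + 2 PO4^3-
Ksp = [Ba^2+]^3[PO4^3-]^2
Let s be the molar solubility in this solution. [Ba^2+] = 0.881 + 3s ≈ 0.881, [PO4^3-] = 2s (since the Ba^2+ already present dominates).
Ksp ≈ (0.881)^3 × (2s)^2
s = 7.62 × 10^-16 M
Check: 3s = 2.3 x 10^-15 ≪ 0.881, so the approximation is valid.

s ≈ 7.62e-16 M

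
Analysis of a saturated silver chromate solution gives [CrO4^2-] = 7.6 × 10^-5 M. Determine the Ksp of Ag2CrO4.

Ksp = 1.8e-12

Ag2CrO4(s) ⇌ 2 Ag^+ + CrO4^2-
Stoichiometry gives [Ag^+] = (2/1)[CrO4^2-] = 1.52 × 10^-4 M.
Ksp = [Ag^+]^2[CrO4^2-]
Ksp = (1.52 × 10^-4)^2 × 7.6 × 10^-5 = 1.8 x 10^-12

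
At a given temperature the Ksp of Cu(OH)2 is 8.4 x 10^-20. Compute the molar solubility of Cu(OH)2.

Cu(OH)2(s) <=> Cu^2+(aq) + 2 OH^-(aq)
Ksp = [Cu^2+][OH^-]^2
Let s = molar solubility. Then [Cu^2+] = s and [OH^-] = 2s.
So Ksp = s × (2s)^2 = 4s^3
s^3 = 8.4 x 10^-20 / 4, so s = 2.8 × 10^-7 M

s ≈ 2.8e-7 M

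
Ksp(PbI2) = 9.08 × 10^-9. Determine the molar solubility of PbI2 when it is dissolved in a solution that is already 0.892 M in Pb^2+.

s ≈ 5.04e-5 M

PbI2(s) ⇌ Pb^2+ + 2 I^-
Ksp = [Pb^2+][I^-]^2
Let s = moles of PbI2 that dissolve per litre. [Pb^2+] = 0.892 + s ≈ 0.892, [I^-] = 2s (Ksp is small, so little additional dissolves).
Ksp ≈ 0.892 × (2s)^2
s = 5.04 × 10^-5 M
Check: s = 5.0 × 10^-5 ≪ 0.892, so the approximation is valid.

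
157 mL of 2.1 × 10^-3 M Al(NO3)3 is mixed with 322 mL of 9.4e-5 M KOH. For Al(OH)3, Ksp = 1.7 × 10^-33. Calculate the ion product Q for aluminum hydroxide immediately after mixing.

Q ≈ 1.7 x 10^-16

Total volume = 157 + 322 = 479 mL.
[Al^3+] = 2.1 × 10^-3 × (157/479) = 6.88 × 10^-4 M
[OH^-] = 9.4 × 10^-5 × (322/479) = 6.32 × 10^-5 M
Al(OH)3(s) ⇌ Al^3+(aq) + 3 OH^-(aq), so Q = [Al^3+][OH^-]^3
Q = (6.88 × 10^-4)(6.32 × 10^-5)^3 = 1.7 × 10^-16
Q > Ksp, so Al(OH)3 will precipitate.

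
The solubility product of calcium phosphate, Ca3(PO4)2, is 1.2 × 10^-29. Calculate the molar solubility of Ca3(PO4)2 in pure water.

s ≈ 6.4 x 10^-7 M

Ca3(PO4)2(s) ⇌ 3 Ca^2+(aq) + 2 PO4^3-(aq)
Ksp = [Ca^2+]^3[PO4^3-]^2
Let s = molar solubility. Then [Ca^2+] = 3s and [PO4^3-] = 2s.
Substituting: Ksp = (3s)^3(2s)^2 = 108s^5
s = (1.2 × 10^-29 / 108)^(1/5) = 6.4 × 10^-7 M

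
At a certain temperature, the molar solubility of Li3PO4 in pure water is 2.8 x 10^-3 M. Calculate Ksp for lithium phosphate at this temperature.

Li3PO4(s) ⇌ 3 Li^+ + PO4^3-
For each mole of Li3PO4 that dissolves: [Li^+] = 3s, [PO4^3-] = s.
Ksp = [Li^+]^3[PO4^3-]
So Ksp = (3s)^3 × s = 27s^4
With s = 2.8 × 10^-3: Ksp = 1.7 × 10^-9

1.7e-9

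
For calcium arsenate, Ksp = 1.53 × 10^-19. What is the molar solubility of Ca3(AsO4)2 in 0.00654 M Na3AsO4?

s ≈ 5.10 × 10^-6 M

Ca3(AsO4)2(s) ⇌ 3 Ca^2+ + 2 AsO4^3-
Ksp = [Ca^2+]^3[AsO4^3-]^2
Let s be the molar solubility in this solution. [Ca^2+] = 3s, [AsO4^3-] = 0.00654 + 2s ≈ 0.00654 (since AsO4^3- from Na3AsO4 dominates).
Ksp ≈ (3s)^3 × (0.00654)^2
s = 5.10 × 10^-6 M
Check: 2s = 1.0 × 10^-5 ≪ 0.00654, so the approximation is valid.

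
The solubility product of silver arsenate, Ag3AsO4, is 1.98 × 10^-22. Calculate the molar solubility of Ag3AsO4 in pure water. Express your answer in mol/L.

Ag3AsO4(s) <=> 3 Ag^+ + AsO4^3-
Ksp = [Ag^+]^3[AsO4^3-]
If s mol/L of Ag3AsO4 dissolves, [Ag^+] = 3s and [AsO4^3-] = s.
Ksp = (3s)^3s = 27s^4
s^4 = 1.98 × 10^-22 / 27, so s = 1.65 x 10^-6 M

s = 1.65e-6 M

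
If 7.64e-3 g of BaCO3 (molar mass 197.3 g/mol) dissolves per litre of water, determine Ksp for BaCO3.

Molar solubility s = (7.64 x 10^-3 g/L) / (197.3 g/mol) = 3.872 × 10^-5 M.
BaCO3(s) <=> Ba^2+ + CO3^2-
With molar solubility s: [Ba^2+] = s, [CO3^2-] = s.
Ksp = [Ba^2+][CO3^2-]
Ksp = (s)(s) = s^2
With s = 3.872 × 10^-5: Ksp = 1.50 x 10^-9

1.50 x 10^-9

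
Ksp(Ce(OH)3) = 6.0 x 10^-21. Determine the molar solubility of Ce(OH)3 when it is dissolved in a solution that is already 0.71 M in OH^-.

Ce(OH)3(s) ⇌ Ce^3+ + 3 OH^-
Ksp = [Ce^3+][OH^-]^3
If s mol/L dissolves here, [Ce^3+] = s, [OH^-] = 0.71 + 3s ≈ 0.71 (since the OH^- already present dominates).
Ksp ≈ s × (0.71)^3
s = 1.7 × 10^-20 M
Check: 3s = 5.0 × 10^-20 ≪ 0.71, so the approximation is valid.

1.7e-20 M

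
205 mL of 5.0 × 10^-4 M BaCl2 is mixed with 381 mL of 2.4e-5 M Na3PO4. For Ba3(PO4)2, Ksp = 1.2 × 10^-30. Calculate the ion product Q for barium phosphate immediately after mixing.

Total volume = 205 + 381 = 586 mL.
[Ba^2+] = 5.0 × 10^-4 × (205/586) = 1.75 x 10^-4 M
[PO4^3-] = 2.4 × 10^-5 × (381/586) = 1.56 × 10^-5 M
Ba3(PO4)2(s) <=> 3 Ba^2+(aq) + 2 PO4^3-(aq), so Q = [Ba^2+]^3[PO4^3-]^2
Q = (1.75 x 10^-4)^3(1.56 × 10^-5)^2 = 1.3 × 10^-21
Q > Ksp, so Ba3(PO4)2 will precipitate.

Q ≈ 1.3 × 10^-21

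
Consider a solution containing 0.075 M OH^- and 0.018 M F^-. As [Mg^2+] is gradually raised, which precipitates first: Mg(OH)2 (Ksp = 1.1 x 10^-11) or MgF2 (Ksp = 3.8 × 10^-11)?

Each salt begins to precipitate when Q = Ksp, i.e. when [Mg^2+] reaches its threshold.
For Mg(OH)2: 1.1 x 10^-11 = (0.075)^2 × [Mg^2+]  ⇒  [Mg^2+] = 2.0 × 10^-9 M.
For MgF2: 3.8 × 10^-11 = (0.018)^2 × [Mg^2+]  ⇒  [Mg^2+] = 1.2 x 10^-7 M.
The salt with the lower threshold [Mg^2+] precipitates first: Mg(OH)2.

Mg(OH)2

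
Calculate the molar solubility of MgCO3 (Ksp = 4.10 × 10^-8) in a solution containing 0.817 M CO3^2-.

s ≈ 5.02 × 10^-8 M

MgCO3(s) ⇌ Mg^2+ + CO3^2-
Ksp = [Mg^2+][CO3^2-]
If s mol/L dissolves here, [Mg^2+] = s, [CO3^2-] = 0.817 + s ≈ 0.817 (common-ion effect: CO3^2- is already 0.817 M).
Ksp ≈ s × 0.817
s = 5.02 × 10^-8 M
Check: s = 5.0 × 10^-8 ≪ 0.817, so the approximation is valid.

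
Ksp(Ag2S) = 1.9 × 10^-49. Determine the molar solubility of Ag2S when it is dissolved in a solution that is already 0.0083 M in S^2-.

2.4e-24 M

Ag2S(s) ⇌ 2 Ag^+ + S^2-
Ksp = [Ag^+]^2[S^2-]
Let s be the molar solubility in this solution. [Ag^+] = 2s, [S^2-] = 0.0083 + s ≈ 0.0083 (Ksp is small, so little additional dissolves).
Ksp ≈ (2s)^2 × 0.0083
s = 2.4 × 10^-24 M
Check: s = 2.4 × 10^-24 ≪ 0.0083, so the approximation is valid.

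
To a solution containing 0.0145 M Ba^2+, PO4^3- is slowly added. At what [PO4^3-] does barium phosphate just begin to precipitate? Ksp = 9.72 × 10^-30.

1.79 × 10^-12 M

Ba3(PO4)2(s) ⇌ 3 Ba^2+(aq) + 2 PO4^3-(aq)
Ksp = [Ba^2+]^3[PO4^3-]^2
Precipitation begins when Q = Ksp. With [Ba^2+] = 0.0145 M:
9.72 × 10^-30 = (0.0145)^3 × [PO4^3-]^2
[PO4^3-] = (9.72 × 10^-30 / 3.049 × 10^-6)^(1/2) = 1.79 × 10^-12 M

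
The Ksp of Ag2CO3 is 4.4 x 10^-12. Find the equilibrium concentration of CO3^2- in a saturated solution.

1.0 x 10^-4 M

Ag2CO3(s) ⇌ 2 Ag^+(aq) + CO3^2-(aq)
Ksp = [Ag^+]^2[CO3^2-]
For each mole of Ag2CO3 that dissolves: [Ag^+] = 2s, [CO3^2-] = s.
Ksp = (2s)^2s = 4s^3
s = (4.4 x 10^-12 / 4)^(1/3) = 1.03 × 10^-4 M
[CO3^2-] = s = 1.0 x 10^-4 M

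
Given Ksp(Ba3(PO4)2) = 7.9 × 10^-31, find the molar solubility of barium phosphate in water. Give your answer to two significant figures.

3.7 × 10^-7 M

Ba3(PO4)2(s) ⇌ 3 Ba^2+(aq) + 2 PO4^3-(aq)
Ksp = [Ba^2+]^3[PO4^3-]^2
If s mol/L of Ba3(PO4)2 dissolves, [Ba^2+] = 3s and [PO4^3-] = 2s.
Substituting: Ksp = (3s)^3(2s)^2 = 108s^5
Solving, s = (7.9 × 10^-31/108)^(1/5) = 3.7 x 10^-7 M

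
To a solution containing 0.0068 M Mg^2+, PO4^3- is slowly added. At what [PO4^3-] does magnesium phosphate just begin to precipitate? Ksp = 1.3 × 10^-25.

Mg3(PO4)2(s) <=> 3 Mg^2+(aq) + 2 PO4^3-(aq)
Ksp = [Mg^2+]^3[PO4^3-]^2
Precipitation begins when Q = Ksp. With [Mg^2+] = 0.0068 M:
1.3 × 10^-25 = (0.0068)^3 × [PO4^3-]^2
[PO4^3-] = (1.3 × 10^-25 / 3.14 × 10^-7)^(1/2) = 6.4 × 10^-10 M

[PO4^3-] ≈ 6.4 × 10^-10 M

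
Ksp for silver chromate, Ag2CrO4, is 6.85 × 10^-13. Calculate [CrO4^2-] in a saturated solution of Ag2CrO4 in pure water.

Ag2CrO4(s) ⇌ 2 Ag^+(aq) + CrO4^2-(aq)
Ksp = [Ag^+]^2[CrO4^2-]
If s mol/L of Ag2CrO4 dissolves, [Ag^+] = 2s and [CrO4^2-] = s.
So Ksp = (2s)^2 × s = 4s^3
s^3 = 6.85 × 10^-13 / 4, so s = 5.553 × 10^-5 M
[CrO4^2-] = s = 5.55 × 10^-5 M

[CrO4^2-] ≈ 5.55e-5 M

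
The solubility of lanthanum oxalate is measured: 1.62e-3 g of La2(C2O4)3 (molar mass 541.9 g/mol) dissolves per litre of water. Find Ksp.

Molar solubility s = (1.62 × 10^-3 g/L) / (541.9 g/mol) = 2.989 x 10^-6 M.
La2(C2O4)3(s) ⇌ 2 La^3+ + 3 C2O4^2-
If s mol/L of La2(C2O4)3 dissolves, [La^3+] = 2s and [C2O4^2-] = 3s.
Ksp = [La^3+]^2[C2O4^2-]^3
Substituting: Ksp = (2s)^2(3s)^3 = 108s^5
Ksp = 108 × (2.989 x 10^-6)^5 = 2.58 x 10^-26

Ksp ≈ 2.58e-26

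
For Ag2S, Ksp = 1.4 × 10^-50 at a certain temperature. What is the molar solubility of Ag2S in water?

Ag2S(s) ⇌ 2 Ag^+ + S^2-
Ksp = [Ag^+]^2[S^2-]
If s mol/L of Ag2S dissolves, [Ag^+] = 2s and [S^2-] = s.
Ksp = (2s)^2s = 4s^3
s = (1.4 × 10^-50 / 4)^(1/3) = 1.5 × 10^-17 M

1.5 × 10^-17 M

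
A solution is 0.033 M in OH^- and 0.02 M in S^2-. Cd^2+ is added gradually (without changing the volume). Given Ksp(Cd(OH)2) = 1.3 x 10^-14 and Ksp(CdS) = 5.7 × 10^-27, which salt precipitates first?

CdS

Each salt begins to precipitate when Q = Ksp, i.e. when [Cd^2+] reaches its threshold.
For Cd(OH)2: 1.3 x 10^-14 = (0.033)^2 × [Cd^2+]  ⇒  [Cd^2+] = 1.2 × 10^-11 M.
For CdS: 5.7 × 10^-27 = 0.02 × [Cd^2+]  ⇒  [Cd^2+] = 2.9 x 10^-25 M.
The salt with the lower threshold [Cd^2+] precipitates first: CdS.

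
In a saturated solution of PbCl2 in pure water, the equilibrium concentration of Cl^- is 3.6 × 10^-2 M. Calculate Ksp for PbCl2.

2.3 × 10^-5

PbCl2(s) ⇌ Pb^2+ + 2 Cl^-
Stoichiometry gives [Pb^2+] = (1/2)[Cl^-] = 1.80 × 10^-2 M.
Ksp = [Pb^2+][Cl^-]^2
Ksp = 1.80 x 10^-2 × (3.6 × 10^-2)^2 = 2.3 × 10^-5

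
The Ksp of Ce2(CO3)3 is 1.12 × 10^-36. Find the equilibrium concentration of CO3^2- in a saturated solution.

Ce2(CO3)3(s) <=> 2 Ce^3+(aq) + 3 CO3^2-(aq)
Ksp = [Ce^3+]^2[CO3^2-]^3
For each mole of Ce2(CO3)3 that dissolves: [Ce^3+] = 2s, [CO3^2-] = 3s.
Substituting: Ksp = (2s)^2(3s)^3 = 108s^5
s = (1.12 × 10^-36 / 108)^(1/5) = 2.530 x 10^-8 M
[CO3^2-] = 3s = 7.59 × 10^-8 M

[CO3^2-] = 7.59 x 10^-8 M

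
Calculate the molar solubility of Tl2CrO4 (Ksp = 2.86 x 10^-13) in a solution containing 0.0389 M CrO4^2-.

s = 1.36e-6 M

Tl2CrO4(s) <=> 2 Tl^+(aq) + CrO4^2-(aq)
Ksp = [Tl^+]^2[CrO4^2-]
Let s = moles of Tl2CrO4 that dissolve per litre. [Tl^+] = 2s, [CrO4^2-] = 0.0389 + s ≈ 0.0389 (common-ion effect: CrO4^2- is already 0.0389 M).
Ksp ≈ (2s)^2 × 0.0389
s = 1.36 × 10^-6 M
Check: s = 1.4 x 10^-6 ≪ 0.0389, so the approximation is valid.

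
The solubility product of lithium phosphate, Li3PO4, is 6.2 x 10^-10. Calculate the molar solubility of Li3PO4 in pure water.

s ≈ 2.2 × 10^-3 M

Li3PO4(s) ⇌ 3 Li^+(aq) + PO4^3-(aq)
Ksp = [Li^+]^3[PO4^3-]
Let s = molar solubility. Then [Li^+] = 3s and [PO4^3-] = s.
Ksp = (3s)^3s = 27s^4
s^4 = 6.2 x 10^-10 / 27, so s = 2.2 × 10^-3 M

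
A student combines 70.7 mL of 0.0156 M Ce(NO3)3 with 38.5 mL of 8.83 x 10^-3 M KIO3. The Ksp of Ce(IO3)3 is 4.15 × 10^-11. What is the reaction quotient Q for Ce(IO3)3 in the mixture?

Total volume = 70.7 + 38.5 = 109.2 mL.
[Ce^3+] = 1.56 × 10^-2 × (70.7/109.2) = 1.010 × 10^-2 M
[IO3^-] = 8.83 × 10^-3 × (38.5/109.2) = 3.113 x 10^-3 M
Ce(IO3)3(s) ⇌ Ce^3+ + 3 IO3^-, so Q = [Ce^3+][IO3^-]^3
Q = (1.010 x 10^-2)(3.113 x 10^-3)^3 = 3.05 × 10^-10
Q > Ksp, so Ce(IO3)3 will precipitate.

Q ≈ 3.05 × 10^-10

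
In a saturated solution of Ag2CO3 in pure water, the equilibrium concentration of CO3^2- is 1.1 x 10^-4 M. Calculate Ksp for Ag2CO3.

Ksp ≈ 5.3 x 10^-12

Ag2CO3(s) ⇌ 2 Ag^+ + CO3^2-
Stoichiometry gives [Ag^+] = (2/1)[CO3^2-] = 2.20 × 10^-4 M.
Ksp = [Ag^+]^2[CO3^2-]
Ksp = (2.20 × 10^-4)^2 × 1.1 × 10^-4 = 5.3 × 10^-12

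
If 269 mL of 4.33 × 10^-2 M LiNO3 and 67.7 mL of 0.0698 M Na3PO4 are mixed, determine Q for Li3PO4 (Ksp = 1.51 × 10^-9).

Total volume = 269 + 67.7 = 336.7 mL.
[Li^+] = 4.33 × 10^-2 × (269/336.7) = 3.459 × 10^-2 M
[PO4^3-] = 6.98 × 10^-2 × (67.7/336.7) = 1.403 × 10^-2 M
Li3PO4(s) <=> 3 Li^+ + PO4^3-, so Q = [Li^+]^3[PO4^3-]
Q = (3.459 x 10^-2)^3(1.403 × 10^-2) = 5.81 × 10^-7
Q > Ksp, so Li3PO4 will precipitate.

5.81 × 10^-7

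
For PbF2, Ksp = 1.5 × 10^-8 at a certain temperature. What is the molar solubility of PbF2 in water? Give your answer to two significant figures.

s ≈ 1.6 × 10^-3 M

PbF2(s) ⇌ Pb^2+(aq) + 2 F^-(aq)
Ksp = [Pb^2+][F^-]^2
If s mol/L of PbF2 dissolves, [Pb^2+] = s and [F^-] = 2s.
So Ksp = s × (2s)^2 = 4s^3
Solving, s = (1.5 × 10^-8/4)^(1/3) = 1.6 × 10^-3 M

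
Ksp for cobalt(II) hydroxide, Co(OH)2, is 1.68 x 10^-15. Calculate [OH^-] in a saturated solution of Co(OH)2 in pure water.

[OH^-] ≈ 1.50e-5 M

Co(OH)2(s) <=> Co^2+(aq) + 2 OH^-(aq)
Ksp = [Co^2+][OH^-]^2
If s mol/L of Co(OH)2 dissolves, [Co^2+] = s and [OH^-] = 2s.
Substituting: Ksp = s(2s)^2 = 4s^3
s = (1.68 x 10^-15 / 4)^(1/3) = 7.489 x 10^-6 M
[OH^-] = 2s = 1.50 x 10^-5 M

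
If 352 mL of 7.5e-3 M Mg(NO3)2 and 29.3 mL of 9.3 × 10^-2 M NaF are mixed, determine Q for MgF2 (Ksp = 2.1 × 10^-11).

Q ≈ 3.5 × 10^-7

Total volume = 352 + 29.3 = 381.3 mL.
[Mg^2+] = 7.5 x 10^-3 × (352/381.3) = 6.92 × 10^-3 M
[F^-] = 9.3 × 10^-2 × (29.3/381.3) = 7.15 × 10^-3 M
MgF2(s) ⇌ Mg^2+ + 2 F^-, so Q = [Mg^2+][F^-]^2
Q = (6.92 × 10^-3)(7.15 × 10^-3)^2 = 3.5 × 10^-7
Q > Ksp, so MgF2 will precipitate.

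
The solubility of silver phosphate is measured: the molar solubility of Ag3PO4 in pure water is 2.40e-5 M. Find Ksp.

Ag3PO4(s) ⇌ 3 Ag^+ + PO4^3-
If s mol/L of Ag3PO4 dissolves, [Ag^+] = 3s and [PO4^3-] = s.
Ksp = [Ag^+]^3[PO4^3-]
So Ksp = (3s)^3 × s = 27s^4
With s = 2.40 × 10^-5: Ksp = 8.96 × 10^-18

Ksp ≈ 8.96 × 10^-18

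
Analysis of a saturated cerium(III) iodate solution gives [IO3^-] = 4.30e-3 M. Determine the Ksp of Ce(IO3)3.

Ce(IO3)3(s) ⇌ Ce^3+(aq) + 3 IO3^-(aq)
Stoichiometry gives [Ce^3+] = (1/3)[IO3^-] = 1.433 x 10^-3 M.
Ksp = [Ce^3+][IO3^-]^3
Ksp = 1.433 × 10^-3 × (4.30 × 10^-3)^3 = 1.14 × 10^-10

Ksp ≈ 1.14e-10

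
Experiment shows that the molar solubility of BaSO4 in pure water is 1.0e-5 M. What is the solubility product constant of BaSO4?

Ksp ≈ 1.0 x 10^-10

BaSO4(s) <=> Ba^2+ + SO4^2-
Let s = molar solubility. Then [Ba^2+] = s and [SO4^2-] = s.
Ksp = [Ba^2+][SO4^2-]
Ksp = (s)(s) = s^2
Ksp = (1.0 x 10^-5)^2 = 1.0 x 10^-10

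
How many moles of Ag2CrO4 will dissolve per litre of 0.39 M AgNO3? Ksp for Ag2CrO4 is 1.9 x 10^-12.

1.2 × 10^-11 M

Ag2CrO4(s) ⇌ 2 Ag^+ + CrO4^2-
Ksp = [Ag^+]^2[CrO4^2-]
Let s be the molar solubility in this solution. [Ag^+] = 0.39 + 2s ≈ 0.39, [CrO4^2-] = s (common-ion effect: Ag^+ is already 0.39 M).
Ksp ≈ (0.39)^2 × s
s = 1.2 × 10^-11 M
Check: 2s = 2.5 x 10^-11 ≪ 0.39, so the approximation is valid.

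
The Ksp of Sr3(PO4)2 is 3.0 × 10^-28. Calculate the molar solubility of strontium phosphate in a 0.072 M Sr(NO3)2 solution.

Sr3(PO4)2(s) ⇌ 3 Sr^2+(aq) + 2 PO4^3-(aq)
Ksp = [Sr^2+]^3[PO4^3-]^2
Let s be the molar solubility in this solution. [Sr^2+] = 0.072 + 3s ≈ 0.072, [PO4^3-] = 2s (since Sr^2+ from Sr(NO3)2 dominates).
Ksp ≈ (0.072)^3 × (2s)^2
s = 4.5 × 10^-13 M
Check: 3s = 1.3 × 10^-12 ≪ 0.072, so the approximation is valid.

s = 4.5 x 10^-13 M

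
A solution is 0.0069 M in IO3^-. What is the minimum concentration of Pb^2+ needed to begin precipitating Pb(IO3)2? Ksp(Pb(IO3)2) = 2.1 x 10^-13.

Pb(IO3)2(s) ⇌ Pb^2+ + 2 IO3^-
Ksp = [Pb^2+][IO3^-]^2
Precipitation begins when Q = Ksp. With [IO3^-] = 0.0069 M:
2.1 x 10^-13 = (0.0069)^2 × [Pb^2+]
[Pb^2+] = (2.1 x 10^-13 / 4.76 × 10^-5) = 4.4 × 10^-9 M

[Pb^2+] = 4.4e-9 M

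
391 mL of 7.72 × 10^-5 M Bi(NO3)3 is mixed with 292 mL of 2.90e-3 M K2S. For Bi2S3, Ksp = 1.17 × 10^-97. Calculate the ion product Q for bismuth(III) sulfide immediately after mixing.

Q = 3.72 × 10^-18

Total volume = 391 + 292 = 683 mL.
[Bi^3+] = 7.72 x 10^-5 × (391/683) = 4.420 × 10^-5 M
[S^2-] = 2.90 x 10^-3 × (292/683) = 1.240 × 10^-3 M
Bi2S3(s) ⇌ 2 Bi^3+(aq) + 3 S^2-(aq), so Q = [Bi^3+]^2[S^2-]^3
Q = (4.420 × 10^-5)^2(1.240 × 10^-3)^3 = 3.72 x 10^-18
Q > Ksp, so Bi2S3 will precipitate.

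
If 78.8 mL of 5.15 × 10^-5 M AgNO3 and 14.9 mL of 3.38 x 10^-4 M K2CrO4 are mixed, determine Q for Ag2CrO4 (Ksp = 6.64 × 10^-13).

1.01 × 10^-13

Total volume = 78.8 + 14.9 = 93.7 mL.
[Ag^+] = 5.15 x 10^-5 × (78.8/93.7) = 4.331 × 10^-5 M
[CrO4^2-] = 3.38 × 10^-4 × (14.9/93.7) = 5.375 x 10^-5 M
Ag2CrO4(s) ⇌ 2 Ag^+ + CrO4^2-, so Q = [Ag^+]^2[CrO4^2-]
Q = (4.331 × 10^-5)^2(5.375 × 10^-5) = 1.01 x 10^-13
Q < Ksp, so no precipitate of Ag2CrO4 forms.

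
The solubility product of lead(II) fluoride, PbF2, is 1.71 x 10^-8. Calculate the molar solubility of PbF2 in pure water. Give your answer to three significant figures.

1.62e-3 M

PbF2(s) ⇌ Pb^2+ + 2 F^-
Ksp = [Pb^2+][F^-]^2
If s mol/L of PbF2 dissolves, [Pb^2+] = s and [F^-] = 2s.
Substituting: Ksp = s(2s)^2 = 4s^3
s = (1.71 x 10^-8 / 4)^(1/3) = 1.62 x 10^-3 M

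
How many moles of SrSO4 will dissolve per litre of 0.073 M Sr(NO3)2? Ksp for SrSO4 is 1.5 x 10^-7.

s = 2.1e-6 M

SrSO4(s) ⇌ Sr^2+(aq) + SO4^2-(aq)
Ksp = [Sr^2+][SO4^2-]
If s mol/L dissolves here, [Sr^2+] = 0.073 + s ≈ 0.073, [SO4^2-] = s (Ksp is small, so little additional dissolves).
Ksp ≈ 0.073 × s
s = 2.1 × 10^-6 M
Check: s = 2.1 × 10^-6 ≪ 0.073, so the approximation is valid.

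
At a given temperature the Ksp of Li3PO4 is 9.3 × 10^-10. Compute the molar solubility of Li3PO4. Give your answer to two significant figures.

2.4 × 10^-3 M

Li3PO4(s) ⇌ 3 Li^+(aq) + PO4^3-(aq)
Ksp = [Li^+]^3[PO4^3-]
If s mol/L of Li3PO4 dissolves, [Li^+] = 3s and [PO4^3-] = s.
Substituting: Ksp = (3s)^3s = 27s^4
s^4 = 9.3 × 10^-10 / 27, so s = 2.4 x 10^-3 M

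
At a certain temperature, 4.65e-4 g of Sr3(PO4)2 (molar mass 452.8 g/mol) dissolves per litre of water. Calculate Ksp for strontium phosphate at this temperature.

Ksp = 1.23 × 10^-28

Molar solubility s = (4.65 x 10^-4 g/L) / (452.8 g/mol) = 1.027 × 10^-6 M.
Sr3(PO4)2(s) ⇌ 3 Sr^2+(aq) + 2 PO4^3-(aq)
If s mol/L of Sr3(PO4)2 dissolves, [Sr^2+] = 3s and [PO4^3-] = 2s.
Ksp = [Sr^2+]^3[PO4^3-]^2
So Ksp = (3s)^3 × (2s)^2 = 108s^5
With s = 1.027 × 10^-6: Ksp = 1.23 × 10^-28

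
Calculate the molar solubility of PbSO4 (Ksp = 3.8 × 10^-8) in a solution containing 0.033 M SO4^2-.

PbSO4(s) <=> Pb^2+(aq) + SO4^2-(aq)
Ksp = [Pb^2+][SO4^2-]
If s mol/L dissolves here, [Pb^2+] = s, [SO4^2-] = 0.033 + s ≈ 0.033 (common-ion effect: SO4^2- is already 0.033 M).
Ksp ≈ s × 0.033
s = 1.2 × 10^-6 M
Check: s = 1.2 × 10^-6 ≪ 0.033, so the approximation is valid.

1.2e-6 M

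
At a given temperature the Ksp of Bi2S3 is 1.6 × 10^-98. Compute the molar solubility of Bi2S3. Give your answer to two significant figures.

1.1 × 10^-20 M

Bi2S3(s) ⇌ 2 Bi^3+(aq) + 3 S^2-(aq)
Ksp = [Bi^3+]^2[S^2-]^3
With molar solubility s: [Bi^3+] = 2s, [S^2-] = 3s.
So Ksp = (2s)^2 × (3s)^3 = 108s^5
s^5 = 1.6 × 10^-98 / 108, so s = 1.1 × 10^-20 M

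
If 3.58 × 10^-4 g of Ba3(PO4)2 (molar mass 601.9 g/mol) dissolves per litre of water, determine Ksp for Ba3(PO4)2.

Molar solubility s = (3.58 × 10^-4 g/L) / (601.9 g/mol) = 5.948 × 10^-7 M.
Ba3(PO4)2(s) ⇌ 3 Ba^2+ + 2 PO4^3-
With molar solubility s: [Ba^2+] = 3s, [PO4^3-] = 2s.
Ksp = [Ba^2+]^3[PO4^3-]^2
Substituting: Ksp = (3s)^3(2s)^2 = 108s^5
With s = 5.948 × 10^-7: Ksp = 8.04 x 10^-30

Ksp = 8.04e-30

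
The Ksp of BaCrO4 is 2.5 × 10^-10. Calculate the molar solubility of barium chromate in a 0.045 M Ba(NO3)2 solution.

5.6e-9 M

BaCrO4(s) ⇌ Ba^2+ + CrO4^2-
Ksp = [Ba^2+][CrO4^2-]
If s mol/L dissolves here, [Ba^2+] = 0.045 + s ≈ 0.045, [CrO4^2-] = s (Ksp is small, so little additional dissolves).
Ksp ≈ 0.045 × s
s = 5.6 × 10^-9 M
Check: s = 5.6 × 10^-9 ≪ 0.045, so the approximation is valid.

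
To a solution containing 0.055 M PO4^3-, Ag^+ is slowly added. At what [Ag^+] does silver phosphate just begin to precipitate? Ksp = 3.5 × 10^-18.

Ag3PO4(s) ⇌ 3 Ag^+ + PO4^3-
Ksp = [Ag^+]^3[PO4^3-]
Precipitation begins when Q = Ksp. With [PO4^3-] = 0.055 M:
3.5 × 10^-18 = (0.055) × [Ag^+]^3
[Ag^+] = (3.5 × 10^-18 / 5.5 × 10^-2)^(1/3) = 4.0 × 10^-6 M

4.0 x 10^-6 M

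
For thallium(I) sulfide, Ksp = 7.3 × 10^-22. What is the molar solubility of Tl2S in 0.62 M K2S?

Tl2S(s) ⇌ 2 Tl^+ + S^2-
Ksp = [Tl^+]^2[S^2-]
Let s be the molar solubility in this solution. [Tl^+] = 2s, [S^2-] = 0.62 + s ≈ 0.62 (since S^2- from K2S dominates).
Ksp ≈ (2s)^2 × 0.62
s = 1.7 × 10^-11 M
Check: s = 1.7 × 10^-11 ≪ 0.62, so the approximation is valid.

s = 1.7 x 10^-11 M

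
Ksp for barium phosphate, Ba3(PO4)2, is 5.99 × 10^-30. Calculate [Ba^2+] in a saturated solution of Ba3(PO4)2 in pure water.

[Ba^2+] ≈ 1.68e-6 M

Ba3(PO4)2(s) <=> 3 Ba^2+(aq) + 2 PO4^3-(aq)
Ksp = [Ba^2+]^3[PO4^3-]^2
For each mole of Ba3(PO4)2 that dissolves: [Ba^2+] = 3s, [PO4^3-] = 2s.
Substituting: Ksp = (3s)^3(2s)^2 = 108s^5
Solving, s = (5.99 × 10^-30/108)^(1/5) = 5.608 × 10^-7 M
[Ba^2+] = 3s = 1.68 × 10^-6 M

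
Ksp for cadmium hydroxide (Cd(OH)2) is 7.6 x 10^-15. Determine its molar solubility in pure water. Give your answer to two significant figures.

Cd(OH)2(s) ⇌ Cd^2+ + 2 OH^-
Ksp = [Cd^2+][OH^-]^2
Let s = molar solubility. Then [Cd^2+] = s and [OH^-] = 2s.
So Ksp = s × (2s)^2 = 4s^3
Solving, s = (7.6 x 10^-15/4)^(1/3) = 1.2 × 10^-5 M

1.2e-5 M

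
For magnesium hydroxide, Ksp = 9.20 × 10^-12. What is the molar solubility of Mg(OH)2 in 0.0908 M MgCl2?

5.03 × 10^-6 M

Mg(OH)2(s) ⇌ Mg^2+ + 2 OH^-
Ksp = [Mg^2+][OH^-]^2
Let s be the molar solubility in this solution. [Mg^2+] = 0.0908 + s ≈ 0.0908, [OH^-] = 2s (Ksp is small, so little additional dissolves).
Ksp ≈ 0.0908 × (2s)^2
s = 5.03 x 10^-6 M
Check: s = 5.0 × 10^-6 ≪ 0.0908, so the approximation is valid.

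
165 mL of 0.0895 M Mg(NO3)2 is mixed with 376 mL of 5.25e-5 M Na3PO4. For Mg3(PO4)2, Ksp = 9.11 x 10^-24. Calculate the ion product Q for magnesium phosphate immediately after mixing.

2.71 × 10^-14

Total volume = 165 + 376 = 541 mL.
[Mg^2+] = 8.95 × 10^-2 × (165/541) = 2.730 × 10^-2 M
[PO4^3-] = 5.25 × 10^-5 × (376/541) = 3.649 × 10^-5 M
Mg3(PO4)2(s) <=> 3 Mg^2+(aq) + 2 PO4^3-(aq), so Q = [Mg^2+]^3[PO4^3-]^2
Q = (2.730 x 10^-2)^3(3.649 × 10^-5)^2 = 2.71 × 10^-14
Q > Ksp, so Mg3(PO4)2 will precipitate.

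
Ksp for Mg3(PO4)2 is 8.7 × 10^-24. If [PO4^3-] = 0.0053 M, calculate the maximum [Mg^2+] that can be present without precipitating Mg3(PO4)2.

Mg3(PO4)2(s) ⇌ 3 Mg^2+(aq) + 2 PO4^3-(aq)
Ksp = [Mg^2+]^3[PO4^3-]^2
Precipitation begins when Q = Ksp. With [PO4^3-] = 0.0053 M:
8.7 × 10^-24 = (0.0053)^2 × [Mg^2+]^3
[Mg^2+] = (8.7 × 10^-24 / 2.81 × 10^-5)^(1/3) = 6.8 x 10^-7 M

6.8 × 10^-7 M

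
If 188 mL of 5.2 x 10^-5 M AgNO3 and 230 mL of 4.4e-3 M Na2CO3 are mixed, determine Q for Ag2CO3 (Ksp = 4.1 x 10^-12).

Total volume = 188 + 230 = 418 mL.
[Ag^+] = 5.2 × 10^-5 × (188/418) = 2.34 × 10^-5 M
[CO3^2-] = 4.4 × 10^-3 × (230/418) = 2.42 × 10^-3 M
Ag2CO3(s) ⇌ 2 Ag^+ + CO3^2-, so Q = [Ag^+]^2[CO3^2-]
Q = (2.34 × 10^-5)^2(2.42 × 10^-3) = 1.3 × 10^-12
Q < Ksp, so no precipitate of Ag2CO3 forms.

Q ≈ 1.3 x 10^-12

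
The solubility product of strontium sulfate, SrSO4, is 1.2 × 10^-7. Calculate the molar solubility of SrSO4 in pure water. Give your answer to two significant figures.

s ≈ 3.5 × 10^-4 M

SrSO4(s) <=> Sr^2+(aq) + SO4^2-(aq)
Ksp = [Sr^2+][SO4^2-]
For each mole of SrSO4 that dissolves: [Sr^2+] = s, [SO4^2-] = s.
Ksp = (s)(s) = s^2
s = √(1.2 × 10^-7) = 3.5 × 10^-4 M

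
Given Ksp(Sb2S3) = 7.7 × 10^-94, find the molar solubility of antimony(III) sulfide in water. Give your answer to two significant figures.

s = 9.3e-20 M

Sb2S3(s) <=> 2 Sb^3+(aq) + 3 S^2-(aq)
Ksp = [Sb^3+]^2[S^2-]^3
With molar solubility s: [Sb^3+] = 2s, [S^2-] = 3s.
Ksp = (2s)^2(3s)^3 = 108s^5
s^5 = 7.7 × 10^-94 / 108, so s = 9.3 × 10^-20 M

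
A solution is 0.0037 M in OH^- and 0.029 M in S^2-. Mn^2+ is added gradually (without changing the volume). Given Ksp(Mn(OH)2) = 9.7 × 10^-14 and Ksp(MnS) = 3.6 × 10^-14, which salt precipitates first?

MnS

Precipitation of each salt starts when its ion product equals its Ksp.
For Mn(OH)2: 9.7 × 10^-14 = (0.0037)^2 × [Mn^2+]  ⇒  [Mn^2+] = 7.1 x 10^-9 M.
For MnS: 3.6 × 10^-14 = 0.029 × [Mn^2+]  ⇒  [Mn^2+] = 1.2 × 10^-12 M.
The salt with the lower threshold [Mn^2+] precipitates first: MnS.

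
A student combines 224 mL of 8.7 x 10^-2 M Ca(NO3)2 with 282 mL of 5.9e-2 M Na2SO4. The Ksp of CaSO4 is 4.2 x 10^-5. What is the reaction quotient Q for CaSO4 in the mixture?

Total volume = 224 + 282 = 506 mL.
[Ca^2+] = 8.7 × 10^-2 × (224/506) = 3.85 × 10^-2 M
[SO4^2-] = 5.9 × 10^-2 × (282/506) = 3.29 × 10^-2 M
CaSO4(s) ⇌ Ca^2+(aq) + SO4^2-(aq), so Q = [Ca^2+][SO4^2-]
Q = (3.85 x 10^-2)(3.29 × 10^-2) = 1.3 × 10^-3
Q > Ksp, so CaSO4 will precipitate.

Q ≈ 1.3e-3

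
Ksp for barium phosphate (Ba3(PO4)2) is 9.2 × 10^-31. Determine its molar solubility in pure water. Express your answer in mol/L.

Ba3(PO4)2(s) ⇌ 3 Ba^2+ + 2 PO4^3-
Ksp = [Ba^2+]^3[PO4^3-]^2
With molar solubility s: [Ba^2+] = 3s, [PO4^3-] = 2s.
Substituting: Ksp = (3s)^3(2s)^2 = 108s^5
s^5 = 9.2 × 10^-31 / 108, so s = 3.9 × 10^-7 M

3.9e-7 M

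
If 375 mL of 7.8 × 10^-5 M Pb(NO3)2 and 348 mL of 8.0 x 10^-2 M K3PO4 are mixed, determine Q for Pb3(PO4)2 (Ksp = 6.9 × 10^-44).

Q ≈ 9.8 × 10^-17

Total volume = 375 + 348 = 723 mL.
[Pb^2+] = 7.8 × 10^-5 × (375/723) = 4.05 × 10^-5 M
[PO4^3-] = 8.0 x 10^-2 × (348/723) = 3.85 × 10^-2 M
Pb3(PO4)2(s) ⇌ 3 Pb^2+(aq) + 2 PO4^3-(aq), so Q = [Pb^2+]^3[PO4^3-]^2
Q = (4.05 x 10^-5)^3(3.85 x 10^-2)^2 = 9.8 x 10^-17
Q > Ksp, so Pb3(PO4)2 will precipitate.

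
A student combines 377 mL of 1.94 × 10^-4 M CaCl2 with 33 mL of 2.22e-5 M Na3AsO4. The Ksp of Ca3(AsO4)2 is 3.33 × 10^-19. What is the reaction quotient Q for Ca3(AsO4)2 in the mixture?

Q ≈ 1.81 × 10^-23

Total volume = 377 + 33 = 410 mL.
[Ca^2+] = 1.94 × 10^-4 × (377/410) = 1.784 × 10^-4 M
[AsO4^3-] = 2.22 × 10^-5 × (33/410) = 1.787 × 10^-6 M
Ca3(AsO4)2(s) <=> 3 Ca^2+(aq) + 2 AsO4^3-(aq), so Q = [Ca^2+]^3[AsO4^3-]^2
Q = (1.784 × 10^-4)^3(1.787 × 10^-6)^2 = 1.81 × 10^-23
Q < Ksp, so no precipitate of Ca3(AsO4)2 forms.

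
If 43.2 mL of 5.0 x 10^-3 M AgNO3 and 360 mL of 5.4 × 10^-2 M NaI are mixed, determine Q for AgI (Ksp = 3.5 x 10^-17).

2.6e-5

Total volume = 43.2 + 360 = 403.2 mL.
[Ag^+] = 5.0 x 10^-3 × (43.2/403.2) = 5.36 x 10^-4 M
[I^-] = 5.4 × 10^-2 × (360/403.2) = 4.82 × 10^-2 M
AgI(s) ⇌ Ag^+ + I^-, so Q = [Ag^+][I^-]
Q = (5.36 x 10^-4)(4.82 × 10^-2) = 2.6 x 10^-5
Q > Ksp, so AgI will precipitate.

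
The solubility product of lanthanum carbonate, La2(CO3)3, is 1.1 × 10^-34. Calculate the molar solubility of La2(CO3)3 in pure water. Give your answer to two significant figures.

La2(CO3)3(s) <=> 2 La^3+(aq) + 3 CO3^2-(aq)
Ksp = [La^3+]^2[CO3^2-]^3
Let s = molar solubility. Then [La^3+] = 2s and [CO3^2-] = 3s.
Ksp = (2s)^2(3s)^3 = 108s^5
s = (1.1 × 10^-34 / 108)^(1/5) = 6.3 × 10^-8 M

s = 6.3e-8 M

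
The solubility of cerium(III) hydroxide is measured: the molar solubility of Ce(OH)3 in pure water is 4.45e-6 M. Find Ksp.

1.06e-20

Ce(OH)3(s) ⇌ Ce^3+ + 3 OH^-
For each mole of Ce(OH)3 that dissolves: [Ce^3+] = s, [OH^-] = 3s.
Ksp = [Ce^3+][OH^-]^3
So Ksp = s × (3s)^3 = 27s^4
Ksp = 27 × (4.45 × 10^-6)^4 = 1.06 × 10^-20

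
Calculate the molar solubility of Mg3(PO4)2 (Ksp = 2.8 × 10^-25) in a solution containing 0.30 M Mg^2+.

Mg3(PO4)2(s) ⇌ 3 Mg^2+(aq) + 2 PO4^3-(aq)
Ksp = [Mg^2+]^3[PO4^3-]^2
Let s be the molar solubility in this solution. [Mg^2+] = 0.30 + 3s ≈ 0.30, [PO4^3-] = 2s (Ksp is small, so little additional dissolves).
Ksp ≈ (0.30)^3 × (2s)^2
s = 1.6 × 10^-12 M
Check: 3s = 4.8 × 10^-12 ≪ 0.30, so the approximation is valid.

s ≈ 1.6e-12 M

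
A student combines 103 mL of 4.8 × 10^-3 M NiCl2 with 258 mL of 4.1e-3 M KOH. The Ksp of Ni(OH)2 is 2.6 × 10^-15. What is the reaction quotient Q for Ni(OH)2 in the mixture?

Total volume = 103 + 258 = 361 mL.
[Ni^2+] = 4.8 x 10^-3 × (103/361) = 1.37 × 10^-3 M
[OH^-] = 4.1 × 10^-3 × (258/361) = 2.93 × 10^-3 M
Ni(OH)2(s) <=> Ni^2+(aq) + 2 OH^-(aq), so Q = [Ni^2+][OH^-]^2
Q = (1.37 x 10^-3)(2.93 × 10^-3)^2 = 1.2 × 10^-8
Q > Ksp, so Ni(OH)2 will precipitate.

Q ≈ 1.2 x 10^-8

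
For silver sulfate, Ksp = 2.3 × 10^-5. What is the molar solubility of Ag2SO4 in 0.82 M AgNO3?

Ag2SO4(s) ⇌ 2 Ag^+(aq) + SO4^2-(aq)
Ksp = [Ag^+]^2[SO4^2-]
Let s = moles of Ag2SO4 that dissolve per litre. [Ag^+] = 0.82 + 2s ≈ 0.82, [SO4^2-] = s (common-ion effect: Ag^+ is already 0.82 M).
Ksp ≈ (0.82)^2 × s
s = 3.4 x 10^-5 M
Check: 2s = 6.8 × 10^-5 ≪ 0.82, so the approximation is valid.

s ≈ 3.4 × 10^-5 M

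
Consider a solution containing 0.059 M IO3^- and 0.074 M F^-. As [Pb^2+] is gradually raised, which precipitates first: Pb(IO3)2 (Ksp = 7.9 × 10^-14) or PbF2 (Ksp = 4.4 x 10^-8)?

Precipitation of each salt starts when its ion product equals its Ksp.
For Pb(IO3)2: 7.9 × 10^-14 = (0.059)^2 × [Pb^2+]  ⇒  [Pb^2+] = 2.3 × 10^-11 M.
For PbF2: 4.4 x 10^-8 = (0.074)^2 × [Pb^2+]  ⇒  [Pb^2+] = 8.0 × 10^-6 M.
The salt with the lower threshold [Pb^2+] precipitates first: Pb(IO3)2.

Pb(IO3)2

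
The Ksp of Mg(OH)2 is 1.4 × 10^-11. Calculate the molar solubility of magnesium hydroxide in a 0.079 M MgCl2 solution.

6.7 × 10^-6 M

Mg(OH)2(s) <=> Mg^2+(aq) + 2 OH^-(aq)
Ksp = [Mg^2+][OH^-]^2
If s mol/L dissolves here, [Mg^2+] = 0.079 + s ≈ 0.079, [OH^-] = 2s (common-ion effect: Mg^2+ is already 0.079 M).
Ksp ≈ 0.079 × (2s)^2
s = 6.7 × 10^-6 M
Check: s = 6.7 x 10^-6 ≪ 0.079, so the approximation is valid.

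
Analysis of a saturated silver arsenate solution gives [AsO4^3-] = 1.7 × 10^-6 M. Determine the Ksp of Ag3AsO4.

Ag3AsO4(s) ⇌ 3 Ag^+ + AsO4^3-
Stoichiometry gives [Ag^+] = (3/1)[AsO4^3-] = 5.10 x 10^-6 M.
Ksp = [Ag^+]^3[AsO4^3-]
Ksp = (5.10 x 10^-6)^3 × 1.7 × 10^-6 = 2.3 × 10^-22

Ksp ≈ 2.3 × 10^-22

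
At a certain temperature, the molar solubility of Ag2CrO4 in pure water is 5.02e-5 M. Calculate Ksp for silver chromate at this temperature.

Ag2CrO4(s) ⇌ 2 Ag^+(aq) + CrO4^2-(aq)
With molar solubility s: [Ag^+] = 2s, [CrO4^2-] = s.
Ksp = [Ag^+]^2[CrO4^2-]
Ksp = (2s)^2s = 4s^3
With s = 5.02 × 10^-5: Ksp = 5.06 × 10^-13

5.06e-13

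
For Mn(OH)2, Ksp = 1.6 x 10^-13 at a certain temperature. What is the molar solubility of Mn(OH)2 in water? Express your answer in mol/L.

3.4 × 10^-5 M

Mn(OH)2(s) ⇌ Mn^2+(aq) + 2 OH^-(aq)
Ksp = [Mn^2+][OH^-]^2
For each mole of Mn(OH)2 that dissolves: [Mn^2+] = s, [OH^-] = 2s.
Substituting: Ksp = s(2s)^2 = 4s^3
s = (1.6 x 10^-13 / 4)^(1/3) = 3.4 × 10^-5 M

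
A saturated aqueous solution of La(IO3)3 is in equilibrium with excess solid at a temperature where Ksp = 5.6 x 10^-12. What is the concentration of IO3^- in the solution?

La(IO3)3(s) ⇌ La^3+ + 3 IO3^-
Ksp = [La^3+][IO3^-]^3
With molar solubility s: [La^3+] = s, [IO3^-] = 3s.
So Ksp = s × (3s)^3 = 27s^4
s^4 = 5.6 x 10^-12 / 27, so s = 6.75 × 10^-4 M
[IO3^-] = 3s = 2.0 x 10^-3 M

[IO3^-] ≈ 2.0 × 10^-3 M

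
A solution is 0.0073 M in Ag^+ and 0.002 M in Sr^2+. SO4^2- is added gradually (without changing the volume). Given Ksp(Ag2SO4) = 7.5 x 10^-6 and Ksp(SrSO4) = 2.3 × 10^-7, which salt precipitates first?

SrSO4

Each salt begins to precipitate when Q = Ksp, i.e. when [SO4^2-] reaches its threshold.
For Ag2SO4: 7.5 x 10^-6 = (0.0073)^2 × [SO4^2-]  ⇒  [SO4^2-] = 1.4 × 10^-1 M.
For SrSO4: 2.3 × 10^-7 = 0.002 × [SO4^2-]  ⇒  [SO4^2-] = 1.2 x 10^-4 M.
The salt with the lower threshold [SO4^2-] precipitates first: SrSO4.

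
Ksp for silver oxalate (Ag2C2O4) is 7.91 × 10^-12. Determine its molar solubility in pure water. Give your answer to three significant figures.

Ag2C2O4(s) ⇌ 2 Ag^+(aq) + C2O4^2-(aq)
Ksp = [Ag^+]^2[C2O4^2-]
If s mol/L of Ag2C2O4 dissolves, [Ag^+] = 2s and [C2O4^2-] = s.
Substituting: Ksp = (2s)^2s = 4s^3
s^3 = 7.91 × 10^-12 / 4, so s = 1.26 × 10^-4 M

s = 1.26 × 10^-4 M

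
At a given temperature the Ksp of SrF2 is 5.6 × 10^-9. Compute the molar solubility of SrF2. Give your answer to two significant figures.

s ≈ 1.1e-3 M

SrF2(s) ⇌ Sr^2+(aq) + 2 F^-(aq)
Ksp = [Sr^2+][F^-]^2
With molar solubility s: [Sr^2+] = s, [F^-] = 2s.
So Ksp = s × (2s)^2 = 4s^3
s = (5.6 × 10^-9 / 4)^(1/3) = 1.1 x 10^-3 M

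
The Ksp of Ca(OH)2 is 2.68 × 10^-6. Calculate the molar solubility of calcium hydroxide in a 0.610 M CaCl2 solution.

Ca(OH)2(s) ⇌ Ca^2+(aq) + 2 OH^-(aq)
Ksp = [Ca^2+][OH^-]^2
Let s be the molar solubility in this solution. [Ca^2+] = 0.610 + s ≈ 0.610, [OH^-] = 2s (common-ion effect: Ca^2+ is already 0.610 M).
Ksp ≈ 0.610 × (2s)^2
s = 1.05 x 10^-3 M
Check: s = 1.0 × 10^-3 ≪ 0.610, so the approximation is valid.

s ≈ 1.05 × 10^-3 M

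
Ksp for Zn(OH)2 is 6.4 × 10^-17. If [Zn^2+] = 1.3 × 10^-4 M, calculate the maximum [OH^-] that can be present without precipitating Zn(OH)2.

Zn(OH)2(s) ⇌ Zn^2+ + 2 OH^-
Ksp = [Zn^2+][OH^-]^2
Precipitation begins when Q = Ksp. With [Zn^2+] = 1.3 × 10^-4 M:
6.4 × 10^-17 = (1.3 × 10^-4) × [OH^-]^2
[OH^-] = (6.4 × 10^-17 / 1.3 × 10^-4)^(1/2) = 7.0 × 10^-7 M

[OH^-] = 7.0 × 10^-7 M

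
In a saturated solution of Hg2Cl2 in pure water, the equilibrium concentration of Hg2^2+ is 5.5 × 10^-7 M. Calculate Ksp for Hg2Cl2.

6.7e-19

Hg2Cl2(s) ⇌ Hg2^2+ + 2 Cl^-
Stoichiometry gives [Cl^-] = (2/1)[Hg2^2+] = 1.10 x 10^-6 M.
Ksp = [Hg2^2+][Cl^-]^2
Ksp = 5.5 × 10^-7 × (1.10 × 10^-6)^2 = 6.7 x 10^-19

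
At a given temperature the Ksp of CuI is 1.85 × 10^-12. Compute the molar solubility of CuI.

s ≈ 1.36 × 10^-6 M

CuI(s) <=> Cu^+ + I^-
Ksp = [Cu^+][I^-]
For each mole of CuI that dissolves: [Cu^+] = s, [I^-] = s.
Ksp = s^2
s = √(1.85 × 10^-12) = 1.36 × 10^-6 M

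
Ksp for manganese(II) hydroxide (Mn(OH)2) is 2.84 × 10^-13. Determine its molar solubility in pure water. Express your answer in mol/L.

Mn(OH)2(s) <=> Mn^2+(aq) + 2 OH^-(aq)
Ksp = [Mn^2+][OH^-]^2
With molar solubility s: [Mn^2+] = s, [OH^-] = 2s.
So Ksp = s × (2s)^2 = 4s^3
Solving, s = (2.84 × 10^-13/4)^(1/3) = 4.14 × 10^-5 M

4.14e-5 M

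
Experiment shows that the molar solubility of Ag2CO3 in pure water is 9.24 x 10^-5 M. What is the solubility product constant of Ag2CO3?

Ag2CO3(s) ⇌ 2 Ag^+ + CO3^2-
With molar solubility s: [Ag^+] = 2s, [CO3^2-] = s.
Ksp = [Ag^+]^2[CO3^2-]
So Ksp = (2s)^2 × s = 4s^3
Ksp = 4 × (9.24 × 10^-5)^3 = 3.16 × 10^-12

Ksp = 3.16e-12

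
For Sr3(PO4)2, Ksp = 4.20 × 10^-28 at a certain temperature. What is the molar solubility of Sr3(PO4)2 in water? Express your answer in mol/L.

Sr3(PO4)2(s) ⇌ 3 Sr^2+ + 2 PO4^3-
Ksp = [Sr^2+]^3[PO4^3-]^2
For each mole of Sr3(PO4)2 that dissolves: [Sr^2+] = 3s, [PO4^3-] = 2s.
Substituting: Ksp = (3s)^3(2s)^2 = 108s^5
Solving, s = (4.20 × 10^-28/108)^(1/5) = 1.31 x 10^-6 M

1.31e-6 M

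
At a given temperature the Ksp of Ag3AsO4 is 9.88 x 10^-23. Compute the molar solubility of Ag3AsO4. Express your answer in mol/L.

s ≈ 1.38 × 10^-6 M

Ag3AsO4(s) <=> 3 Ag^+ + AsO4^3-
Ksp = [Ag^+]^3[AsO4^3-]
If s mol/L of Ag3AsO4 dissolves, [Ag^+] = 3s and [AsO4^3-] = s.
Substituting: Ksp = (3s)^3s = 27s^4
s = (9.88 x 10^-23 / 27)^(1/4) = 1.38 × 10^-6 M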